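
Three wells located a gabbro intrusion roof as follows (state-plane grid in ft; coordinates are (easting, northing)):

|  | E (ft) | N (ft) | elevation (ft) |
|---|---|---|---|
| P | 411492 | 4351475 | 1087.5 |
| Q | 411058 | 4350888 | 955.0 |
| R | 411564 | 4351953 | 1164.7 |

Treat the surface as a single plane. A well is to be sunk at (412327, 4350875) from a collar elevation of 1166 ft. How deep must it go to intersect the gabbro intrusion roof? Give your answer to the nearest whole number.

74 ft

Let the plane be z = a·E + b·N + c.
Q−P: −434a − 587b = −132.5;  R−P: 72a + 478b = 77.2.
Solving gives a = 0.10907935, b = 0.14507591.
Then c = 1087.5 − a·411492 − b·4351475 = −675091.99.
At (412327, 4350875): z_contact = 44976.4 + 631207.2 − 675091.99 = 1091.5 ft.
Depth below ground = 1166 − 1091.5 = 74 ft.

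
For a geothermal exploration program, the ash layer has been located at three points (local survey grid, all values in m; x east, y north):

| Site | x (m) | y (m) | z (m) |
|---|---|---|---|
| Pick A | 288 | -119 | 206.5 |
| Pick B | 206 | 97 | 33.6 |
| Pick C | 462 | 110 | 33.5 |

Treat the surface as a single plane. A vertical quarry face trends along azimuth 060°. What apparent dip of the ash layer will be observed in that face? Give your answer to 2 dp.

Let the plane be z = a·x + b·y + c.
Pick B−Pick A: −82a + 216b = −172.9;  Pick C−Pick A: 174a + 229b = −173.
Solving gives a = 0.03950, b = −0.78547.
Unit vector along 060° is (sin 60°, cos 60°) = (0.8660, 0.5000).
Slope in that direction = a·(0.8660) + b·(0.5000) = −0.35853.
Apparent dip = arctan|0.35853| = 19.72° (true dip is 38.2°, so apparent ≤ true as expected).

19.72°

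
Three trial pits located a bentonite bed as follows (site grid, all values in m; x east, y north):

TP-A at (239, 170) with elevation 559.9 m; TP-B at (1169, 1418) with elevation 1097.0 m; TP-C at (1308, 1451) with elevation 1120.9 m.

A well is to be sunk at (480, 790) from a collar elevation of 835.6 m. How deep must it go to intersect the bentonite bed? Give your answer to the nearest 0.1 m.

Let the plane be z = a·x + b·y + c.
TP-B−TP-A: 930a + 1248b = 537.1;  TP-C−TP-A: 1069a + 1281b = 561.
Solving gives a = 0.084765, b = 0.367202.
Then c = 559.9 − a·239 − b·170 = 477.22.
At (480, 790): z_contact = 40.69 + 290.09 + 477.22 = 807.99 m.
Depth below ground = 835.6 − 807.99 = 27.6 m.

27.6 m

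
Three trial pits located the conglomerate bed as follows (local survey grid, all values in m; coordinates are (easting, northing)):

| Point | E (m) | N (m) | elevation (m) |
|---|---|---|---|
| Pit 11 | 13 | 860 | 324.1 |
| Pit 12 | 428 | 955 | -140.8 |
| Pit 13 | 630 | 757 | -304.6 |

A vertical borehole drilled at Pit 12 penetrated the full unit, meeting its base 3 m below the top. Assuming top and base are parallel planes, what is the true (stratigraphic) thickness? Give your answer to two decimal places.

Let the plane be z = a·E + b·N + c.
Pit 12−Pit 11: 415a + 95b = −464.9;  Pit 13−Pit 11: 617a − 103b = −628.7.
Solving gives a = −1.06167, b = −0.25585.
|∇z| = √(a²+b²) = 1.09207, so dip δ = arctan(1.09207) = 47.52°.
True thickness = vertical thickness × cos δ = 3 × cos 47.52° = 2.03 m.

2.03 m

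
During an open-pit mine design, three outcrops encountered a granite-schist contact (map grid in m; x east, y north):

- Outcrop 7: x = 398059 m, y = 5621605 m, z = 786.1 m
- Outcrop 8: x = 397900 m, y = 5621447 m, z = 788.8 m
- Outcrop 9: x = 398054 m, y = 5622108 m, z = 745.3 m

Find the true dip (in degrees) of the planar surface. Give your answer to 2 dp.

5.84°

Let the plane be z = a·x + b·y + c.
Outcrop 8−Outcrop 7: −159a − 158b = 2.7;  Outcrop 9−Outcrop 7: −5a + 503b = −40.8.
Solving gives a = 0.06300, b = −0.08049.
Gradient magnitude |∇z| = √(a² + b²) = √(0.00397 + 0.00648) = 0.10221.
True dip = arctan(0.10221) = 5.84°, dipping toward NW (azimuth ≈ 322°).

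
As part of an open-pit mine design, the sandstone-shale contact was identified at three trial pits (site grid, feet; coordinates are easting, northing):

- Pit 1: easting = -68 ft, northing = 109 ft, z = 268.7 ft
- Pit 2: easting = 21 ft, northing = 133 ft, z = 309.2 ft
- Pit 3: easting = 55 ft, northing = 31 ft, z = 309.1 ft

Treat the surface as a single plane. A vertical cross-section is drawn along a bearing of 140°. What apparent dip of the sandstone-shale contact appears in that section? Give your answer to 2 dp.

9.14°

Two edge vectors: Pit 1→Pit 2 = (89, 24, 40.5), Pit 1→Pit 3 = (123, -78, 40.4).
Normal n = (Pit 1→Pit 2) × (Pit 1→Pit 3) = (4128.6, 1385.9, -9894).
So ∂z/∂easting = −n_x/n_z = 0.41728 and ∂z/∂northing = −n_y/n_z = 0.14007.
Unit vector along 140° is (sin 140°, cos 140°) = (0.6428, -0.7660).
Slope in that direction = a·(0.6428) + b·(-0.7660) = 0.16092.
Apparent dip = arctan|0.16092| = 9.14° (true dip is 23.8°, so apparent ≤ true as expected).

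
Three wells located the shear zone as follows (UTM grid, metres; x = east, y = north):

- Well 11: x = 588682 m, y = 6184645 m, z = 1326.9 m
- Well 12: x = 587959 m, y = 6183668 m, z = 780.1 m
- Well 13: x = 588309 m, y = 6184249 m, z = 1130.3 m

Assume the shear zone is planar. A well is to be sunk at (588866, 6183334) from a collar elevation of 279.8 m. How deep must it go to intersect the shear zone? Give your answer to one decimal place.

Two edge vectors: Well 11→Well 12 = (-723, -977, -546.8), Well 11→Well 13 = (-373, -396, -196.6).
Normal n = (Well 11→Well 12) × (Well 11→Well 13) = (-24454.6, 61814.6, -78113).
So ∂z/∂x = −n_x/n_z = −0.313066967 and ∂z/∂y = −n_y/n_z = 0.791348431.
Intercept c from Well 11: 1326.9 + 184296.89 − 4894209.12 = −4708585.33.
At (588866, 6183334): z_contact = −184354.49 + 4893171.66 − 4708585.33 = 231.84 m.
Depth below ground = 279.8 − 231.84 = 48.0 m.

48.0 m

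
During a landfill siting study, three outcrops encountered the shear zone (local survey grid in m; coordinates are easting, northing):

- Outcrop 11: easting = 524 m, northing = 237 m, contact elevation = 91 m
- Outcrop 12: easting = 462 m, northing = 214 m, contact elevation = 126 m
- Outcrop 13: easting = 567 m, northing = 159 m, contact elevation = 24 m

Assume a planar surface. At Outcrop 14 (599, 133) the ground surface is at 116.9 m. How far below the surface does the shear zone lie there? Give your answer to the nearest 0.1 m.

128.2 m

Let the plane be z = a·easting + b·northing + c.
Outcrop 12−Outcrop 11: −62a − 23b = 35;  Outcrop 13−Outcrop 11: 43a − 78b = −67.
Solving gives a = −0.73322, b = 0.45476.
Then c = 91 − a·524 − b·237 = 367.43.
At (599, 133): z_contact = −439.20 + 60.48 + 367.43 = -11.29 m.
Depth below ground = 116.9 − (-11.29) = 128.2 m.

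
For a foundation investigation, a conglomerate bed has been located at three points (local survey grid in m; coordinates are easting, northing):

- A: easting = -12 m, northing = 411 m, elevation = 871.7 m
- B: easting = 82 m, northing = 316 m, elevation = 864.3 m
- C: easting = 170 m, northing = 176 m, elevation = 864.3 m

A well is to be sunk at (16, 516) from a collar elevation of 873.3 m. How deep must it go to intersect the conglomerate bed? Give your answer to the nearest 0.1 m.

Let the plane be z = a·easting + b·northing + c.
B−A: 94a − 95b = −7.4;  C−A: 182a − 235b = −7.4.
Solving gives a = −0.21583, b = −0.13567.
Then c = 871.7 − a·-12 − b·411 = 924.87.
At (16, 516): z_contact = −3.45 − 70.00 + 924.87 = 851.41 m.
Depth below ground = 873.3 − 851.41 = 21.9 m.

21.9 m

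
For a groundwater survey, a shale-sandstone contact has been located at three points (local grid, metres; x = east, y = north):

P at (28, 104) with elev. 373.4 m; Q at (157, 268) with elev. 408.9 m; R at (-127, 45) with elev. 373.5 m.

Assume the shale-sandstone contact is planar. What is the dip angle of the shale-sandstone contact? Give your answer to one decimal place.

Let the plane be z = a·x + b·y + c.
Q−P: 129a + 164b = 35.5;  R−P: −155a − 59b = 0.1.
Solving gives a = −0.11853, b = 0.30970.
Gradient magnitude |∇z| = √(a² + b²) = √(0.01405 + 0.09591) = 0.33160.
True dip = arctan(0.33160) = 18.3°, dipping toward SSE (azimuth ≈ 159°).

18.3°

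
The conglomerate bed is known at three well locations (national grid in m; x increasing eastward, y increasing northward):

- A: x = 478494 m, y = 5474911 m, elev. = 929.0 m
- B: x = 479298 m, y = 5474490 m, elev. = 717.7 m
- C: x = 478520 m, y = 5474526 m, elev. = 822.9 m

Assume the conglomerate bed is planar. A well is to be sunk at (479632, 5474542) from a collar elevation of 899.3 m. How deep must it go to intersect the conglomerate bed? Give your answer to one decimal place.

208.7 m

Two edge vectors: A→B = (804, -421, -211.3), A→C = (26, -385, -106.1).
Normal n = (A→B) × (A→C) = (-36682.4, 79810.6, -298594).
So ∂z/∂x = −n_x/n_z = −0.122850426 and ∂z/∂y = −n_y/n_z = 0.267288023.
Intercept c from A: 929 + 58783.19 − 1463378.14 = −1403665.95.
At (479632, 5474542): z_contact = −58923.00 + 1463279.51 − 1403665.95 = 690.57 m.
Depth below ground = 899.3 − 690.57 = 208.7 m.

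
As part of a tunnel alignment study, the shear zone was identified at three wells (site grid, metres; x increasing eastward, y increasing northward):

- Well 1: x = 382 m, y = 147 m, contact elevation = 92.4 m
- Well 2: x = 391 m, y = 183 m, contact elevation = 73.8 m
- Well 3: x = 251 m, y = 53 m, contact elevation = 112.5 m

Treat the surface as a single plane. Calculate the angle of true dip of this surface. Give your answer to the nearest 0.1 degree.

32.6°

Let the plane be z = a·x + b·y + c.
Well 2−Well 1: 9a + 36b = −18.6;  Well 3−Well 1: −131a − 94b = 20.1.
Solving gives a = 0.26481, b = −0.58287.
Gradient magnitude |∇z| = √(a² + b²) = √(0.07012 + 0.33974) = 0.64020.
True dip = arctan(0.64020) = 32.6°, dipping toward NNW (azimuth ≈ 336°).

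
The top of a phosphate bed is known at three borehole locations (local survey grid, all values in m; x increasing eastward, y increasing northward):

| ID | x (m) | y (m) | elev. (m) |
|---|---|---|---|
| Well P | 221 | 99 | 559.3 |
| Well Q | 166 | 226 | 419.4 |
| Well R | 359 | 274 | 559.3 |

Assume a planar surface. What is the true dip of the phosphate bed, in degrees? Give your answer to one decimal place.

49.0°

Two edge vectors: Well P→Well Q = (-55, 127, -139.9), Well P→Well R = (138, 175, 0).
Normal n = (Well P→Well Q) × (Well P→Well R) = (24482.5, -19306.2, -27151).
So ∂z/∂x = −n_x/n_z = 0.90172 and ∂z/∂y = −n_y/n_z = −0.71107.
Gradient magnitude |∇z| = √(a² + b²) = √(0.81309 + 0.50562) = 1.14835.
True dip = arctan(1.14835) = 49.0°, dipping toward NW (azimuth ≈ 308°).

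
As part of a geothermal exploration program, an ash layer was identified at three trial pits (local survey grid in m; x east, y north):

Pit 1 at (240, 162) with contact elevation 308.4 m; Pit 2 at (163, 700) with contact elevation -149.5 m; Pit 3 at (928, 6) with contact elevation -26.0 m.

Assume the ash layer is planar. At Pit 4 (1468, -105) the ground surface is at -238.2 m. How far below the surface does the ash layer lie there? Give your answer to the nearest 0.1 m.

61.2 m

Let the plane be z = a·x + b·y + c.
Pit 2−Pit 1: −77a + 538b = −457.9;  Pit 3−Pit 1: 688a − 156b = −334.4.
Solving gives a = −0.701807, b = −0.951560.
Then c = 308.4 − a·240 − b·162 = 630.99.
At (1468, -105): z_contact = −1030.25 + 99.91 + 630.99 = -299.35 m.
Depth below ground = -238.2 − (-299.35) = 61.2 m.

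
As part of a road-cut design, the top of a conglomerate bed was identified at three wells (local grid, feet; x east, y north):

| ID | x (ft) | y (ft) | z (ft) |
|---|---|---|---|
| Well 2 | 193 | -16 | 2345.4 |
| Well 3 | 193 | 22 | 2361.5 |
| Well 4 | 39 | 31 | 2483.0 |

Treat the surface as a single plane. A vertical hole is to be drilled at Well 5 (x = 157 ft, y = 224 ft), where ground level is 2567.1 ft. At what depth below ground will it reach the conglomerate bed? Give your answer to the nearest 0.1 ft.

Two edge vectors: Well 2→Well 3 = (0, 38, 16.1), Well 2→Well 4 = (-154, 47, 137.6).
Normal n = (Well 2→Well 3) × (Well 2→Well 4) = (4472.1, -2479.4, 5852).
So ∂z/∂x = −n_x/n_z = −0.76420 and ∂z/∂y = −n_y/n_z = 0.42368.
Intercept c from Well 2: 2345.4 + 147.49 + 6.78 = 2499.67.
At (157, 224): z_contact = −119.98 + 94.91 + 2499.67 = 2474.60 ft.
Depth below ground = 2567.1 − 2474.60 = 92.5 ft.

92.5 ft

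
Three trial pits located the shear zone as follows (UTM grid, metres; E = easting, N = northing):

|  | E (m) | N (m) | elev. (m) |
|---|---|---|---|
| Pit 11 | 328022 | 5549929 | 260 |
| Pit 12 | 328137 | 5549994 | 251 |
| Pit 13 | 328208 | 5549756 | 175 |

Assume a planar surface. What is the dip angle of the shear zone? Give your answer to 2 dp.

18.59°

Let the plane be z = a·E + b·N + c.
Pit 12−Pit 11: 115a + 65b = −9;  Pit 13−Pit 11: 186a − 173b = −85.
Solving gives a = −0.22142, b = 0.25327.
Gradient magnitude |∇z| = √(a² + b²) = √(0.04903 + 0.06415) = 0.33641.
True dip = arctan(0.33641) = 18.59°, dipping toward SE (azimuth ≈ 139°).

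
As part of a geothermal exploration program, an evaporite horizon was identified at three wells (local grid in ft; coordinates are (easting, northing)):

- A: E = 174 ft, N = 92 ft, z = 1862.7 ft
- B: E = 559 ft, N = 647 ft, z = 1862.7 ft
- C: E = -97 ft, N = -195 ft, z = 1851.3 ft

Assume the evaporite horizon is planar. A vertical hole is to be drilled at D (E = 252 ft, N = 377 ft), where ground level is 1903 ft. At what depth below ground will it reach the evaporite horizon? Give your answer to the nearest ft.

59 ft

Let the plane be z = a·E + b·N + c.
B−A: 385a + 555b = 0;  C−A: −271a − 287b = −11.4.
Solving gives a = 0.15853, b = −0.10997.
Then c = 1862.7 − a·174 − b·92 = 1845.23.
At (252, 377): z_contact = 39.9 − 41.5 + 1845.23 = 1843.7 ft.
Depth below ground = 1903 − 1843.7 = 59 ft.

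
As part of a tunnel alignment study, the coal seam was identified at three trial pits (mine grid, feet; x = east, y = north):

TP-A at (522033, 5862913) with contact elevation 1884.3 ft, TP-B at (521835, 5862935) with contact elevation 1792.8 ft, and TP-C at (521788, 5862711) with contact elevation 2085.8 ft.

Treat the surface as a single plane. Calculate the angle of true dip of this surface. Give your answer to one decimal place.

54.6°

Two edge vectors: TP-A→TP-B = (-198, 22, -91.5), TP-A→TP-C = (-245, -202, 201.5).
Normal n = (TP-A→TP-B) × (TP-A→TP-C) = (-14050, 62314.5, 45386).
So ∂z/∂x = −n_x/n_z = 0.30957 and ∂z/∂y = −n_y/n_z = −1.37299.
Gradient magnitude |∇z| = √(a² + b²) = √(0.09583 + 1.88510) = 1.40746.
True dip = arctan(1.40746) = 54.6°, dipping toward NNW (azimuth ≈ 347°).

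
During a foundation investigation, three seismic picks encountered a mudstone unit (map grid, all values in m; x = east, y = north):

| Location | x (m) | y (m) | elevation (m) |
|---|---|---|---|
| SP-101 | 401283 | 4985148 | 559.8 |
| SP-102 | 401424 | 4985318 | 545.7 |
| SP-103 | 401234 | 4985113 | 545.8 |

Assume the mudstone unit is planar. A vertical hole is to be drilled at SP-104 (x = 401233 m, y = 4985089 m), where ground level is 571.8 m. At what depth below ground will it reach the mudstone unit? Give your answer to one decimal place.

8.0 m

Two edge vectors: SP-101→SP-102 = (141, 170, -14.1), SP-101→SP-103 = (-49, -35, -14).
Normal n = (SP-101→SP-102) × (SP-101→SP-103) = (-2873.5, 2664.9, 3395).
So ∂z/∂x = −n_x/n_z = 0.846391753 and ∂z/∂y = −n_y/n_z = −0.784948454.
Intercept c from SP-101: 559.8 − 339642.62 + 3913084.21 = 3574001.39.
At (401233, 4985089): z_contact = 339600.30 − 3913037.90 + 3574001.39 = 563.79 m.
Depth below ground = 571.8 − 563.79 = 8.0 m.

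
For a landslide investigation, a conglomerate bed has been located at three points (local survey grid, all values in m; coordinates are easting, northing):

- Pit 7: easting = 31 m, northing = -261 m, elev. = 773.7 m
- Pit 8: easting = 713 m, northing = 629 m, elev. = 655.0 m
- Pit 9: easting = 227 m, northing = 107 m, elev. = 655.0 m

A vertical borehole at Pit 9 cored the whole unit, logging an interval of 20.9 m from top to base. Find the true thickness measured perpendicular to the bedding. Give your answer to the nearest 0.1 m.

14.0 m

Let the plane be z = a·easting + b·northing + c.
Pit 8−Pit 7: 682a + 890b = −118.7;  Pit 9−Pit 7: 196a + 368b = −118.7.
Solving gives a = 0.80957, b = −0.75374.
|∇z| = √(a²+b²) = 1.10613, so dip δ = arctan(1.10613) = 47.88°.
True thickness = vertical thickness × cos δ = 20.9 × cos 47.88° = 14.0 m.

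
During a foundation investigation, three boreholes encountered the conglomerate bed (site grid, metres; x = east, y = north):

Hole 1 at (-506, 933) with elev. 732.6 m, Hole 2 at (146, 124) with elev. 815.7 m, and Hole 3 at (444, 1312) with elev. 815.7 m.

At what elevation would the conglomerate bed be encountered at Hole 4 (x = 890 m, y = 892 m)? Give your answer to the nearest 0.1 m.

869.3 m

Two edge vectors: Hole 1→Hole 2 = (652, -809, 83.1), Hole 1→Hole 3 = (950, 379, 83.1).
Normal n = (Hole 1→Hole 2) × (Hole 1→Hole 3) = (-98722.8, 24763.8, 1015658).
So ∂z/∂x = −n_x/n_z = 0.097201 and ∂z/∂y = −n_y/n_z = −0.024382.
Intercept c from Hole 1: 732.6 + 49.18 + 22.75 = 804.53.
At (890, 892): z = 86.5 − 21.7 + 804.53 = 869.3 m.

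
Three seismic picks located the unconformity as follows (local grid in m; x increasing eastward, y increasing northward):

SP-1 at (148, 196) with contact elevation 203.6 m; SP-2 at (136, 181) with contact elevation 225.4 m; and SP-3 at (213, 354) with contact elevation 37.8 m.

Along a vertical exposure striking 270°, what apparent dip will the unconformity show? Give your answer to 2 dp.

46.11°

Let the plane be z = a·x + b·y + c.
SP-2−SP-1: −12a − 15b = 21.8;  SP-3−SP-1: 65a + 158b = −165.8.
Solving gives a = −1.03952, b = −0.62172.
Unit vector along 270° is (sin 270°, cos 270°) = (-1.0000, -0.0000).
Slope in that direction = a·(-1.0000) + b·(-0.0000) = 1.03952.
Apparent dip = arctan|1.03952| = 46.11° (true dip is 50.5°, so apparent ≤ true as expected).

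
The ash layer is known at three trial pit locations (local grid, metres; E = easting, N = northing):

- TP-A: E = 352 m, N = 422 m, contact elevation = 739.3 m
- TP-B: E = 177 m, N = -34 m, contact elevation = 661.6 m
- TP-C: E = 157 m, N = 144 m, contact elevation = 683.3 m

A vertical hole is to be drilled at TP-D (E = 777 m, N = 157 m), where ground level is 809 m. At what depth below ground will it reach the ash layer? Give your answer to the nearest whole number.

Two edge vectors: TP-A→TP-B = (-175, -456, -77.7), TP-A→TP-C = (-195, -278, -56).
Normal n = (TP-A→TP-B) × (TP-A→TP-C) = (3935.4, 5351.5, -40270).
So ∂z/∂E = −n_x/n_z = 0.09773 and ∂z/∂N = −n_y/n_z = 0.13289.
Intercept c from TP-A: 739.3 − 34.40 − 56.08 = 648.82.
At (777, 157): z_contact = 75.9 + 20.9 + 648.82 = 745.6 m.
Depth below ground = 809 − 745.6 = 63 m.

63 m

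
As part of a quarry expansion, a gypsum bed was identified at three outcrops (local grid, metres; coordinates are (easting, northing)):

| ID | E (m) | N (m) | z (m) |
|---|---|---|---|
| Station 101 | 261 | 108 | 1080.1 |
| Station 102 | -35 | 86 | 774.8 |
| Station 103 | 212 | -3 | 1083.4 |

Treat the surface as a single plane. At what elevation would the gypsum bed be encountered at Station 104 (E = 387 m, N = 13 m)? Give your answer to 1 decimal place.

Let the plane be z = a·E + b·N + c.
Station 102−Station 101: −296a − 22b = −305.3;  Station 103−Station 101: −49a − 111b = 3.3.
Solving gives a = 1.06869, b = −0.50149.
Then c = 1080.1 − a·261 − b·108 = 855.33.
At (387, 13): z = 413.6 − 6.5 + 855.33 = 1262.4 m.

1262.4 m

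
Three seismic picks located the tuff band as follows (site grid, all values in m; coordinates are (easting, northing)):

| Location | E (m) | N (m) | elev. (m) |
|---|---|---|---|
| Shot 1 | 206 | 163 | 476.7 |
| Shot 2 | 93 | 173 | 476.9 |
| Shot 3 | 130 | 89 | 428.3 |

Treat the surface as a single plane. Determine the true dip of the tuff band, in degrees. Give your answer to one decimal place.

31.1°

Let the plane be z = a·E + b·N + c.
Shot 2−Shot 1: −113a + 10b = 0.2;  Shot 3−Shot 1: −76a − 74b = −48.4.
Solving gives a = 0.05144, b = 0.60123.
Gradient magnitude |∇z| = √(a² + b²) = √(0.00265 + 0.36147) = 0.60342.
True dip = arctan(0.60342) = 31.1°, dipping toward S (azimuth ≈ 185°).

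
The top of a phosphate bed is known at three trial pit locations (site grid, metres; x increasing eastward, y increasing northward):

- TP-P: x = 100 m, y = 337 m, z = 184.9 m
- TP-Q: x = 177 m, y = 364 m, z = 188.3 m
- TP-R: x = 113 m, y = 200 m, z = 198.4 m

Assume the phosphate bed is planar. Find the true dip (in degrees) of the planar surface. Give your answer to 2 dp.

Two edge vectors: TP-P→TP-Q = (77, 27, 3.4), TP-P→TP-R = (13, -137, 13.5).
Normal n = (TP-P→TP-Q) × (TP-P→TP-R) = (830.3, -995.3, -10900).
So ∂z/∂x = −n_x/n_z = 0.07617 and ∂z/∂y = −n_y/n_z = −0.09131.
Gradient magnitude |∇z| = √(a² + b²) = √(0.00580 + 0.00834) = 0.11891.
True dip = arctan(0.11891) = 6.78°, dipping toward NW (azimuth ≈ 320°).

6.78°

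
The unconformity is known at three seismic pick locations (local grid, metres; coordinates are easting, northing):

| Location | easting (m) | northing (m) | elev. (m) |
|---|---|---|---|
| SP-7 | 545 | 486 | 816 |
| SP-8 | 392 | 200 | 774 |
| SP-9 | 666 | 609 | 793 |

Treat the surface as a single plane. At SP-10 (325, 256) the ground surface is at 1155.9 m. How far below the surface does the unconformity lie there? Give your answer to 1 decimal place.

Let the plane be z = a·easting + b·northing + c.
SP-8−SP-7: −153a − 286b = −42;  SP-9−SP-7: 121a + 123b = −23.
Solving gives a = −0.74390, b = 0.54482.
Then c = 816 − a·545 − b·486 = 956.65.
At (325, 256): z_contact = −241.77 + 139.47 + 956.65 = 854.35 m.
Depth below ground = 1155.9 − 854.35 = 301.5 m.

301.5 m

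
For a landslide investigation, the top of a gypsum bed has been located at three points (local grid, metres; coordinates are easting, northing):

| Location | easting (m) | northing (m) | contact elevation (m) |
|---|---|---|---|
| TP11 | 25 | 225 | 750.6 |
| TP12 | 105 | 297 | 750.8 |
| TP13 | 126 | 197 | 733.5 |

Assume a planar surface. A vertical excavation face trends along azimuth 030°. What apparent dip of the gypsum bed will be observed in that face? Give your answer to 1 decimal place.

3.5°

Two edge vectors: TP11→TP12 = (80, 72, 0.2), TP11→TP13 = (101, -28, -17.1).
Normal n = (TP11→TP12) × (TP11→TP13) = (-1225.6, 1388.2, -9512).
So ∂z/∂easting = −n_x/n_z = −0.12885 and ∂z/∂northing = −n_y/n_z = 0.14594.
Unit vector along 030° is (sin 30°, cos 30°) = (0.5000, 0.8660).
Slope in that direction = a·(0.5000) + b·(0.8660) = 0.06197.
Apparent dip = arctan|0.06197| = 3.5° (true dip is 11.0°, so apparent ≤ true as expected).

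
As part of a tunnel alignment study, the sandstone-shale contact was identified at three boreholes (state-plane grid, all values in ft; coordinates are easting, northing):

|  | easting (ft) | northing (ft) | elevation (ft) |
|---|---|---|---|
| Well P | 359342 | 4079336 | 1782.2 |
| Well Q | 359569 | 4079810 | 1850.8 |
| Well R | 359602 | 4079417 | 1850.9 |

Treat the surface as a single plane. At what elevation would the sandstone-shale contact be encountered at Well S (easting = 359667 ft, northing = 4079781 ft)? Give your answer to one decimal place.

Let the plane be z = a·easting + b·northing + c.
Well Q−Well P: 227a + 474b = 68.6;  Well R−Well P: 260a + 81b = 68.7.
Solving gives a = 0.257572029, b = 0.021373733.
Then c = 1782.2 − a·359342 − b·4079336 = −177964.89.
At (359667, 4079781): z = 92640.2 + 87200.1 − 177964.89 = 1875.4 ft.

1875.4 ft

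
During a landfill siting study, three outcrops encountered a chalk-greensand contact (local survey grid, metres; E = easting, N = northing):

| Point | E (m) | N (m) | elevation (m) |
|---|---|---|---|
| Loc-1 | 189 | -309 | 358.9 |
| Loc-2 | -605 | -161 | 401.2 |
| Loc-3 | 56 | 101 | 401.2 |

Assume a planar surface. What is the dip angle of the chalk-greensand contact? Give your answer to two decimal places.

Let the plane be z = a·E + b·N + c.
Loc-2−Loc-1: −794a + 148b = 42.3;  Loc-3−Loc-1: −133a + 410b = 42.3.
Solving gives a = −0.03623, b = 0.09142.
Gradient magnitude |∇z| = √(a² + b²) = √(0.00131 + 0.00836) = 0.09834.
True dip = arctan(0.09834) = 5.62°, dipping toward SSE (azimuth ≈ 158°).

5.62°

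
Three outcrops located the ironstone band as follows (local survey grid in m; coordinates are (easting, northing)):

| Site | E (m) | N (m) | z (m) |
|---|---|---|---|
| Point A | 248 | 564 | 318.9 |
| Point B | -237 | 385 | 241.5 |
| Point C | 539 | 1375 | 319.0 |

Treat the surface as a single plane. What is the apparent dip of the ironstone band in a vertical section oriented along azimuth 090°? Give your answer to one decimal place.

Two edge vectors: Point A→Point B = (-485, -179, -77.4), Point A→Point C = (291, 811, 0.1).
Normal n = (Point A→Point B) × (Point A→Point C) = (62753.5, -22474.9, -341246).
So ∂z/∂E = −n_x/n_z = 0.18390 and ∂z/∂N = −n_y/n_z = −0.06586.
Unit vector along 090° is (sin 90°, cos 90°) = (1.0000, 0.0000).
Slope in that direction = a·(1.0000) + b·(0.0000) = 0.18390.
Apparent dip = arctan|0.18390| = 10.4° (true dip is 11.1°, so apparent ≤ true as expected).

10.4°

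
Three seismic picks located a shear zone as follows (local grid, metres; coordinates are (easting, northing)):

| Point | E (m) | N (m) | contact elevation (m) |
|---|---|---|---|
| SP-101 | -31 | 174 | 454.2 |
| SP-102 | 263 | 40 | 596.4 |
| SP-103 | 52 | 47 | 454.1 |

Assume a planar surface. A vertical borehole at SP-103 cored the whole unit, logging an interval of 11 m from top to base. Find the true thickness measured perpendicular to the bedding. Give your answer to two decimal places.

8.49 m

Let the plane be z = a·E + b·N + c.
SP-102−SP-101: 294a − 134b = 142.2;  SP-103−SP-101: 83a − 127b = −0.1.
Solving gives a = 0.68938, b = 0.45133.
|∇z| = √(a²+b²) = 0.82398, so dip δ = arctan(0.82398) = 39.49°.
True thickness = vertical thickness × cos δ = 11 × cos 39.49° = 8.49 m.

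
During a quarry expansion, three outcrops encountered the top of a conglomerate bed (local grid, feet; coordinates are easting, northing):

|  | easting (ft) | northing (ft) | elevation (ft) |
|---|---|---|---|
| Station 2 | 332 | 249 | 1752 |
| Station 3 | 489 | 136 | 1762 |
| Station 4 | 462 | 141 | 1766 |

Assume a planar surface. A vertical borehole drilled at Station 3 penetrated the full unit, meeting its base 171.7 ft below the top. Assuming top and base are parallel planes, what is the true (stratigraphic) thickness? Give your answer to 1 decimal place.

Let the plane be z = a·easting + b·northing + c.
Station 3−Station 2: 157a − 113b = 10;  Station 4−Station 2: 130a − 108b = 14.
Solving gives a = −0.22154, b = −0.39629.
|∇z| = √(a²+b²) = 0.45401, so dip δ = arctan(0.45401) = 24.42°.
True thickness = vertical thickness × cos δ = 171.7 × cos 24.42° = 156.3 ft.

156.3 ft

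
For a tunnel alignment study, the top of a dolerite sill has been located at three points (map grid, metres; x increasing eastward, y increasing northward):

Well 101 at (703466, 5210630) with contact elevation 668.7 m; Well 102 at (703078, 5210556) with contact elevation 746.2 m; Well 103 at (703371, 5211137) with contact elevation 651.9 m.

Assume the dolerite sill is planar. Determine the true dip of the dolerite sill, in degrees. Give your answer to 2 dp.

11.24°

Two edge vectors: Well 101→Well 102 = (-388, -74, 77.5), Well 101→Well 103 = (-95, 507, -16.8).
Normal n = (Well 101→Well 102) × (Well 101→Well 103) = (-38049.3, -13880.9, -203746).
So ∂z/∂x = −n_x/n_z = −0.18675 and ∂z/∂y = −n_y/n_z = −0.06813.
Gradient magnitude |∇z| = √(a² + b²) = √(0.03488 + 0.00464) = 0.19879.
True dip = arctan(0.19879) = 11.24°, dipping toward ENE (azimuth ≈ 070°).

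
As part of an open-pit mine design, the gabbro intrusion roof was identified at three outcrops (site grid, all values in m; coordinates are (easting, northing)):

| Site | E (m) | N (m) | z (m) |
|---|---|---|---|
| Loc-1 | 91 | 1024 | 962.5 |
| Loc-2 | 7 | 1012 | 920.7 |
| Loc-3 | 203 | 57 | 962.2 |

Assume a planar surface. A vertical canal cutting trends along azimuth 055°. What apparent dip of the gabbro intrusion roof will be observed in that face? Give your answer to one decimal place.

Let the plane be z = a·E + b·N + c.
Loc-2−Loc-1: −84a − 12b = −41.8;  Loc-3−Loc-1: 112a − 967b = −0.3.
Solving gives a = 0.48948, b = 0.05700.
Unit vector along 055° is (sin 55°, cos 55°) = (0.8192, 0.5736).
Slope in that direction = a·(0.8192) + b·(0.5736) = 0.43365.
Apparent dip = arctan|0.43365| = 23.4° (true dip is 26.2°, so apparent ≤ true as expected).

23.4°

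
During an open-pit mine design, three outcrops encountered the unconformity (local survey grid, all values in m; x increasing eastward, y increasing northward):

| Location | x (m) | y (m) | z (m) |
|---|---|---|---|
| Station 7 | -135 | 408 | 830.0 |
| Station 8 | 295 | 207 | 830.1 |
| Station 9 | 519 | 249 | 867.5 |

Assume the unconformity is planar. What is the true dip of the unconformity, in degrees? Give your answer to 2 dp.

15.70°

Two edge vectors: Station 7→Station 8 = (430, -201, 0.1), Station 7→Station 9 = (654, -159, 37.5).
Normal n = (Station 7→Station 8) × (Station 7→Station 9) = (-7521.6, -16059.6, 63084).
So ∂z/∂x = −n_x/n_z = 0.11923 and ∂z/∂y = −n_y/n_z = 0.25457.
Gradient magnitude |∇z| = √(a² + b²) = √(0.01422 + 0.06481) = 0.28111.
True dip = arctan(0.28111) = 15.70°, dipping toward SSW (azimuth ≈ 205°).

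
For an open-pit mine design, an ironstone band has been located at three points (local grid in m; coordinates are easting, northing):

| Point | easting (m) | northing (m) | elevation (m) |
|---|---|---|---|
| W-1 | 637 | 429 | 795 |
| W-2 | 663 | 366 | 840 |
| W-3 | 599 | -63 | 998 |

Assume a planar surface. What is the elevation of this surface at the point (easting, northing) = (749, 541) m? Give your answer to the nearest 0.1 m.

Two edge vectors: W-1→W-2 = (26, -63, 45), W-1→W-3 = (-38, -492, 203).
Normal n = (W-1→W-2) × (W-1→W-3) = (9351, -6988, -15186).
So ∂z/∂easting = −n_x/n_z = 0.61576 and ∂z/∂northing = −n_y/n_z = −0.46016.
Intercept c from W-1: 795 − 392.24 + 197.41 = 600.17.
At (749, 541): z = 461.2 − 248.9 + 600.17 = 812.4 m.

812.4 m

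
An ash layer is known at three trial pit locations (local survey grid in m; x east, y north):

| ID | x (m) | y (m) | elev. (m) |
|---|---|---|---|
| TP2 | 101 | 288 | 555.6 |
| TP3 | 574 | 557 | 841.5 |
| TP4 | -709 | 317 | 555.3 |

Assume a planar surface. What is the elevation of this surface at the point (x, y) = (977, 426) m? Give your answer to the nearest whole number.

725 m

Let the plane be z = a·x + b·y + c.
TP3−TP2: 473a + 269b = 285.9;  TP4−TP2: −810a + 29b = −0.3.
Solving gives a = 0.03615, b = 0.99927.
Then c = 555.6 − a·101 − b·288 = 264.16.
At (977, 426): z = 35.3 + 425.7 + 264.16 = 725.2 m.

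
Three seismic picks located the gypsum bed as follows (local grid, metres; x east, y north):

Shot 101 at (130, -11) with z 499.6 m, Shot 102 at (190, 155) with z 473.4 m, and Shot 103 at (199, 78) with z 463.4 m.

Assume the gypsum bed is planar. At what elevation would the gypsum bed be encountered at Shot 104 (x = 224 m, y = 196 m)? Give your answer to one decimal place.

Two edge vectors: Shot 101→Shot 102 = (60, 166, -26.2), Shot 101→Shot 103 = (69, 89, -36.2).
Normal n = (Shot 101→Shot 102) × (Shot 101→Shot 103) = (-3677.4, 364.2, -6114).
So ∂z/∂x = −n_x/n_z = −0.60147 and ∂z/∂y = −n_y/n_z = 0.05957.
Intercept c from Shot 101: 499.6 + 78.19 + 0.66 = 578.45.
At (224, 196): z = −134.7 + 11.7 + 578.45 = 455.4 m.

455.4 m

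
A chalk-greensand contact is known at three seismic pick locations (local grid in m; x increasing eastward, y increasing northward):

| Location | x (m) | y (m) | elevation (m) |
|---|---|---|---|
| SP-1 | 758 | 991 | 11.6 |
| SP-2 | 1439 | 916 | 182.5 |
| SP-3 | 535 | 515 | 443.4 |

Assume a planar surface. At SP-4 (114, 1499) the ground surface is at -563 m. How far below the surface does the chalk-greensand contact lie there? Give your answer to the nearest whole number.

Let the plane be z = a·x + b·y + c.
SP-2−SP-1: 681a − 75b = 170.9;  SP-3−SP-1: −223a − 476b = 431.8.
Solving gives a = 0.14364, b = −0.97444.
Then c = 11.6 − a·758 − b·991 = 868.39.
At (114, 1499): z_contact = 16.4 − 1460.7 + 868.39 = -575.9 m.
Depth below ground = -563 − (-575.9) = 13 m.

13 m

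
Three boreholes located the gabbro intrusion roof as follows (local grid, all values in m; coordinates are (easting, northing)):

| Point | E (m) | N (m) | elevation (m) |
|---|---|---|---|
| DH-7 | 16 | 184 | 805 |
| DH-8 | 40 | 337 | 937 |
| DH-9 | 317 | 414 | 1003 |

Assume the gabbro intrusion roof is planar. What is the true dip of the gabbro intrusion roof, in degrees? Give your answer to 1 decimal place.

40.8°

Two edge vectors: DH-7→DH-8 = (24, 153, 132), DH-7→DH-9 = (301, 230, 198).
Normal n = (DH-7→DH-8) × (DH-7→DH-9) = (-66, 34980, -40533).
So ∂z/∂E = −n_x/n_z = −0.00163 and ∂z/∂N = −n_y/n_z = 0.86300.
Gradient magnitude |∇z| = √(a² + b²) = √(0.00000 + 0.74477) = 0.86300.
True dip = arctan(0.86300) = 40.8°, dipping toward S (azimuth ≈ 180°).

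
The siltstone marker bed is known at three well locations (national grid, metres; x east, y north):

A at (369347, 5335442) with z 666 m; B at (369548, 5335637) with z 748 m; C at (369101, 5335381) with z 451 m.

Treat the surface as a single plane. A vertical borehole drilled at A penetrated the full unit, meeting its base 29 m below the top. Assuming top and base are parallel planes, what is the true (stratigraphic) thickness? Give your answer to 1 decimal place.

Let the plane be z = a·x + b·y + c.
B−A: 201a + 195b = 82;  C−A: −246a − 61b = −215.
Solving gives a = 1.03400, b = −0.64530.
|∇z| = √(a²+b²) = 1.21884, so dip δ = arctan(1.21884) = 50.63°.
True thickness = vertical thickness × cos δ = 29 × cos 50.63° = 18.4 m.

18.4 m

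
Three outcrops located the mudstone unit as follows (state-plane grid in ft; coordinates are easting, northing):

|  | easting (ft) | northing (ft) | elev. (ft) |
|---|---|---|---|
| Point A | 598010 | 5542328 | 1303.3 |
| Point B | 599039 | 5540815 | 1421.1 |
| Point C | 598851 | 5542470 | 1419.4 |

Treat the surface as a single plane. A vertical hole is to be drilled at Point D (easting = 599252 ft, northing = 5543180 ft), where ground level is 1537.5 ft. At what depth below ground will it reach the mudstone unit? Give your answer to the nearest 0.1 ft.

53.5 ft

Two edge vectors: Point A→Point B = (1029, -1513, 117.8), Point A→Point C = (841, 142, 116.1).
Normal n = (Point A→Point B) × (Point A→Point C) = (-192386.9, -20397.1, 1418551).
So ∂z/∂easting = −n_x/n_z = 0.135622124 and ∂z/∂northing = −n_y/n_z = 0.014378827.
Intercept c from Point A: 1303.3 − 81103.39 − 79692.18 = −159492.26.
At (599252, 5543180): z_contact = 81271.83 + 79704.43 − 159492.26 = 1483.99 ft.
Depth below ground = 1537.5 − 1483.99 = 53.5 ft.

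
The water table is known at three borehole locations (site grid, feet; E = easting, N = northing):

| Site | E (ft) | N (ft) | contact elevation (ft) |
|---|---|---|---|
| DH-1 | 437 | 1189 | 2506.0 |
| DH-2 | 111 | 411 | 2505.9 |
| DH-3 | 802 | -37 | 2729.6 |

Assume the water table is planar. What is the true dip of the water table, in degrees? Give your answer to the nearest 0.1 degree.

15.4°

Two edge vectors: DH-1→DH-2 = (-326, -778, -0.1), DH-1→DH-3 = (365, -1226, 223.6).
Normal n = (DH-1→DH-2) × (DH-1→DH-3) = (-174083.4, 72857.1, 683646).
So ∂z/∂E = −n_x/n_z = 0.25464 and ∂z/∂N = −n_y/n_z = −0.10657.
Gradient magnitude |∇z| = √(a² + b²) = √(0.06484 + 0.01136) = 0.27604.
True dip = arctan(0.27604) = 15.4°, dipping toward WNW (azimuth ≈ 293°).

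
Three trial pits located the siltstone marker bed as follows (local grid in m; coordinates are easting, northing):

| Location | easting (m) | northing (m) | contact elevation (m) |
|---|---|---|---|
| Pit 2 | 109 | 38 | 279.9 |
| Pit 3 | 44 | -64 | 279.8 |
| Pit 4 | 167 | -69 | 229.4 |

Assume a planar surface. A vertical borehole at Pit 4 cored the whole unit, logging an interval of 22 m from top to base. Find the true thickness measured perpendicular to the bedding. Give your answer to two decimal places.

Let the plane be z = a·easting + b·northing + c.
Pit 3−Pit 2: −65a − 102b = −0.1;  Pit 4−Pit 2: 58a − 107b = −50.5.
Solving gives a = −0.39937, b = 0.25548.
|∇z| = √(a²+b²) = 0.47410, so dip δ = arctan(0.47410) = 25.37°.
True thickness = vertical thickness × cos δ = 22 × cos 25.37° = 19.88 m.

19.88 m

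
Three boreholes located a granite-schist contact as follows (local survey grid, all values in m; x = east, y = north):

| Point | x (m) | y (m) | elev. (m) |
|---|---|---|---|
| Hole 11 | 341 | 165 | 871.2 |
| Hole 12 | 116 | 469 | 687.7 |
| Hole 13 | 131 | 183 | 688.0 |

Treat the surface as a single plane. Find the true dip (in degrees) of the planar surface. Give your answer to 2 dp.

41.26°

Two edge vectors: Hole 11→Hole 12 = (-225, 304, -183.5), Hole 11→Hole 13 = (-210, 18, -183.2).
Normal n = (Hole 11→Hole 12) × (Hole 11→Hole 13) = (-52389.8, -2685, 59790).
So ∂z/∂x = −n_x/n_z = 0.87623 and ∂z/∂y = −n_y/n_z = 0.04491.
Gradient magnitude |∇z| = √(a² + b²) = √(0.76778 + 0.00202) = 0.87738.
True dip = arctan(0.87738) = 41.26°, dipping toward W (azimuth ≈ 267°).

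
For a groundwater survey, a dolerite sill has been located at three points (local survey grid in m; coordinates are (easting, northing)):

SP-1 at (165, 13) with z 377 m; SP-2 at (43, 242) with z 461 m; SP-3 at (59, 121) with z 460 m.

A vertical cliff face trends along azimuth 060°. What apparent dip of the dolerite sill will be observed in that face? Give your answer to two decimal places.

Let the plane be z = a·E + b·N + c.
SP-2−SP-1: −122a + 229b = 84;  SP-3−SP-1: −106a + 108b = 83.
Solving gives a = −0.89521, b = −0.11011.
Unit vector along 060° is (sin 60°, cos 60°) = (0.8660, 0.5000).
Slope in that direction = a·(0.8660) + b·(0.5000) = −0.83033.
Apparent dip = arctan|0.83033| = 39.70° (true dip is 42.0°, so apparent ≤ true as expected).

39.70°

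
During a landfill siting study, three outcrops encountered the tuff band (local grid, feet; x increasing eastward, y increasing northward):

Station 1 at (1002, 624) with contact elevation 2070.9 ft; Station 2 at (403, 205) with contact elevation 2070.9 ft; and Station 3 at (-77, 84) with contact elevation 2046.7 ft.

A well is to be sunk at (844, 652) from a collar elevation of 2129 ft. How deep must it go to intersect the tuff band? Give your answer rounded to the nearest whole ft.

74 ft

Let the plane be z = a·x + b·y + c.
Station 2−Station 1: −599a − 419b = 0;  Station 3−Station 1: −1079a − 540b = −24.2.
Solving gives a = 0.07882, b = −0.11268.
Then c = 2070.9 − a·1002 − b·624 = 2062.23.
At (844, 652): z_contact = 66.5 − 73.5 + 2062.23 = 2055.3 ft.
Depth below ground = 2129 − 2055.3 = 74 ft.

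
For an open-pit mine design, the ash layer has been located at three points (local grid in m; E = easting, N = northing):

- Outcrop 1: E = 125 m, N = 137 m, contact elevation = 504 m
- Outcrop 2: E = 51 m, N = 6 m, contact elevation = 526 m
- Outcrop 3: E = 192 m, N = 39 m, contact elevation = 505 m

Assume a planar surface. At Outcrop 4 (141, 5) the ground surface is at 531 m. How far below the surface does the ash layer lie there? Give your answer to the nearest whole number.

Let the plane be z = a·E + b·N + c.
Outcrop 2−Outcrop 1: −74a − 131b = 22;  Outcrop 3−Outcrop 1: 67a − 98b = 1.
Solving gives a = −0.12633, b = −0.09657.
Then c = 504 − a·125 − b·137 = 533.02.
At (141, 5): z_contact = −17.8 − 0.5 + 533.02 = 514.7 m.
Depth below ground = 531 − 514.7 = 16 m.

16 m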